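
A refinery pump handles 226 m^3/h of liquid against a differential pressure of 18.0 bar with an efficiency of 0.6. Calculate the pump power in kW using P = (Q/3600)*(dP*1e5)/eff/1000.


Q = 226 / 3600 = 0.0627778 m^3/s
P = 0.0627778 * (18.0 * 1e5) / 0.6 / 1000 = 188.3

188.3 kW


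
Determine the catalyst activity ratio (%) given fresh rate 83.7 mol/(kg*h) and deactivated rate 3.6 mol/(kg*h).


Activity (%) = (rate_used / rate_fresh) * 100
rate_used = 3.6, rate_fresh = 83.7
= (3.6 / 83.7) * 100
= 0.04301 * 100 = 4.301

4.301 %


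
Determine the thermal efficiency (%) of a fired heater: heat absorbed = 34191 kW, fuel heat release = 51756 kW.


Furnace efficiency = Q_absorbed / Q_fuel * 100
= 34191 / 51756 * 100 = 66.06

66.06 %


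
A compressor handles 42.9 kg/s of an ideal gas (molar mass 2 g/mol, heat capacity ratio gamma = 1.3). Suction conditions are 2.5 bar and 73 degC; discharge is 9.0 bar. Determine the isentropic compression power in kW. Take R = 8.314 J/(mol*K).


Isentropic work: W = m*(gamma/(gamma-1))*(R*T1/MW)*((P2/P1)^((gamma-1)/gamma) - 1)
T1 = 73 + 273.15 = 346.15 K
Pressure ratio = 9.0 / 2.5 = 3.6
Exponent = (1.3 - 1)/1.3 = 0.230769
(P2/P1)^exp - 1 = 3.6^0.230769 - 1 = 0.343932
W = 42.9 * 1.3 / 0.3 * 8.314 * 346.15 / 2 * 0.343932 = 92000

92000 kW


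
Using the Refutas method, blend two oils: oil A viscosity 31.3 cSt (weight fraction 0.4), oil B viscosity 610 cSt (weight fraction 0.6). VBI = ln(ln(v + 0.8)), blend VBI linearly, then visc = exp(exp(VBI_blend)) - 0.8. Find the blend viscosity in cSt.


Refutas method: VBN_i = 14.534*ln(ln(visc_i + 0.8)) + 10.975, blended linearly by mass fraction; since VBN is linear in VBI_i = ln(ln(visc_i + 0.8)) and the fractions sum to 1, blend VBI directly: visc = exp(exp(VBI_blend)) - 0.8
VBI_1 = ln(ln(31.3 + 0.8)) = 1.24382
VBI_2 = ln(ln(610 + 0.8)) = 1.8586
VBI_blend = 0.4 * 1.24382 + 0.6 * 1.8586 = 1.61269
visc_blend = exp(exp(1.61269)) - 0.8 = 150.1

150.1 cSt


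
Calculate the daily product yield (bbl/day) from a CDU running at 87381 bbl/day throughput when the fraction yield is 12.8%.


Crude throughput = 87381 bbl/day
Fraction yield = 12.8%
yield = throughput * fraction / 100
yield = 87381 * 12.8 / 100 = 11184.768

11184.768 bbl/day


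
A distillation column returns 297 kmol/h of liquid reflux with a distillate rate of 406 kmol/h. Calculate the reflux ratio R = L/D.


Reflux ratio definition: R = L / D (liquid returned / distillate withdrawn)
L = 297 kmol/h, D = 406 kmol/h
R = 297 / 406 = 0.7315

0.7315


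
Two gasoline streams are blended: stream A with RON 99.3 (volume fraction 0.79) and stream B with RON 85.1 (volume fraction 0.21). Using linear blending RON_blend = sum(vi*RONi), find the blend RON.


Linear blending: RON_blend = sum(vi * RONi)
Contribution 1: 0.79 * 99.3 = 78.447
Contribution 2: 0.21 * 85.1 = 17.871
RON_blend = 78.447 + 17.871 = 96.318

96.318


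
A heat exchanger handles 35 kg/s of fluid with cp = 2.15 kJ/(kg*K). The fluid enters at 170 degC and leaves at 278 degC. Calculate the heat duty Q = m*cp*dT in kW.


Q = m_dot * cp * delta_T
delta_T = 278 - 170 = 108 K
Q = 35 * 2.15 * 108
= 75.25 * 108
= 8127 kW

8127 kW


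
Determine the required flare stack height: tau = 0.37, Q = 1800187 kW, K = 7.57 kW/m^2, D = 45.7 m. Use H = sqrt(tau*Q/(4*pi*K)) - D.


tau*Q/(4*pi*K) = 0.37 * 1800187 / (4 * pi * 7.57) = 7001.86
sqrt(7001.86) = 83.6771
H = 83.6771 - 45.7 = 37.98

37.98 m


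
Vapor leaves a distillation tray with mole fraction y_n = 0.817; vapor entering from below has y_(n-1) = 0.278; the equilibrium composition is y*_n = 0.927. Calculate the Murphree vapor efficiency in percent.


Murphree vapor efficiency: EMV = (y_n - y_(n-1)) / (y*_n - y_(n-1)) * 100
EMV = (0.817 - 0.278) / (0.927 - 0.278) * 100 = 0.539 / 0.649 * 100 = 83.05

83.05 %


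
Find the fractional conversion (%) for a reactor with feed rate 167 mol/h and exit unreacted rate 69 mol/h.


X = (F_in - F_out) / F_in * 100
Moles reacted = 167 - 69 = 98
X = 98 / 167 * 100
= 0.5868 * 100
= 58.68 %

58.68 %


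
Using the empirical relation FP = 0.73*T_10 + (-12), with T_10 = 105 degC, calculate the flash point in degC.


FP = 0.73 * 105 + (-12) = 64.65

64.65 degC


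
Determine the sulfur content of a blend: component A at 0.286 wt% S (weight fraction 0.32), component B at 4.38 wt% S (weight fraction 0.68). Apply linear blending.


Linear sulfur blending: S_blend = x1*S1 + x2*S2
Contribution 1: 0.32 * 0.286 = 0.09152 wt%
Contribution 2: 0.68 * 4.38 = 2.9784 wt%
S_blend = 0.09152 + 2.9784 = 3.06992

3.06992 wt%


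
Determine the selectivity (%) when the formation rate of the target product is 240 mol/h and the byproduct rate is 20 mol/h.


Selectivity = desired / (desired + undesired) * 100
Total products = 240 + 20 = 260 mol/h
S = 240 / 260 * 100
= 0.9231 * 100
= 92.31 %

92.31 %


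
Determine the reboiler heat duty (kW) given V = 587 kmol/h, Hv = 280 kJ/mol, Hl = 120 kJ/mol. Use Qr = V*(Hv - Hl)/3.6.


Qr = 587 * (280 - 120) / 3.6 = 587 * 160 / 3.6 = 26090

26090 kW


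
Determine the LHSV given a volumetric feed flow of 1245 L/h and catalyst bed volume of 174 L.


LHSV = volumetric feed rate / catalyst volume
= 1245 L/h / 174 L
= 7.155 h^-1

7.155 h^-1


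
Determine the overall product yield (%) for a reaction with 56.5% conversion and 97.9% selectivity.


Overall yield = conversion (%) * selectivity (%) / 100
Conversion = 56.5%, Selectivity = 97.9%
Y = 56.5 * 97.9 / 100
= 55.3135 %

55.3135 %


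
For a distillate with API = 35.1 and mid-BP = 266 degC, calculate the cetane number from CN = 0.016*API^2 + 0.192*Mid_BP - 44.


CN = 0.016 * 35.1^2 + 0.192 * 266 - 44
CN = 19.71216 + 51.072 - 44 = 26.78416

26.78416


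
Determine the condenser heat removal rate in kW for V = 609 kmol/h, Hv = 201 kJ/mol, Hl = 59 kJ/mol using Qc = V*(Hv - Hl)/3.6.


Qc = 609 * (201 - 59) / 3.6 = 609 * 142 / 3.6 = 24020

24020 kW


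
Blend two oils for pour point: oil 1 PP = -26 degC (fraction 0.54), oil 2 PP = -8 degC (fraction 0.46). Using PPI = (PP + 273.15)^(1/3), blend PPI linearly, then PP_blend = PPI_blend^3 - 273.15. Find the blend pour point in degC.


PPI_1 = (-26 + 273.15)^(1/3) = 6.275575
PPI_2 = (-8 + 273.15)^(1/3) = 6.42437
PPI_blend = 0.54 * 6.275575 + 0.46 * 6.42437 = 6.344021
PP_blend = 6.344021^3 - 273.15 = 255.3253 - 273.15 = -17.82

-17.82 degC


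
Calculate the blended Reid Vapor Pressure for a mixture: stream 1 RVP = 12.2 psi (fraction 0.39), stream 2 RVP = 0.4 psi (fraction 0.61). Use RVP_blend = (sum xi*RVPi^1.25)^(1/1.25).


Chevron index: RVP_blend = (sum xi*RVPi^1.25)^(1/1.25)
RVP^1.25 terms: 0.39 * 12.2^1.25 + 0.61 * 0.4^1.25 = 9.08635
RVP_blend = 9.08635^(1/1.25) = 5.844

5.844 psi


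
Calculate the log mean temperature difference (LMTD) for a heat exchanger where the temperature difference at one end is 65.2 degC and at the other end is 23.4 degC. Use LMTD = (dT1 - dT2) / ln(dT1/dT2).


LMTD = (dT1 - dT2) / ln(dT1/dT2)
= (65.2 - 23.4) / ln(65.2 / 23.4) = 41.8 / 1.02472 = 40.79

40.79 degC


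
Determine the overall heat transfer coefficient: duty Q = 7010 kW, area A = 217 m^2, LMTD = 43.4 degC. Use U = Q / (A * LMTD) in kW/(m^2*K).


From Q = U*A*LMTD, U = Q / (A * LMTD)
U = 7010 / (217 * 43.4) = 7010 / 9417.8 = 0.7443

0.7443 kW/(m^2*K)


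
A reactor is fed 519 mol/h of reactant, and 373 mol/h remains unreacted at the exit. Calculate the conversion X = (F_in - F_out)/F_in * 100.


X = (F_in - F_out) / F_in * 100
Moles reacted = 519 - 373 = 146
X = 146 / 519 * 100
= 0.2813 * 100
= 28.13 %

28.13 %


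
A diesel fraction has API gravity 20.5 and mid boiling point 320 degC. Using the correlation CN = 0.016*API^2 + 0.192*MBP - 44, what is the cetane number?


CN = 0.016 * 20.5^2 + 0.192 * 320 - 44
CN = 6.724 + 61.44 - 44 = 24.164

24.164


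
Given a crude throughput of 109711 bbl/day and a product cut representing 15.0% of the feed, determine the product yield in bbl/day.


Crude throughput = 109711 bbl/day
Fraction yield = 15.0%
yield = throughput * fraction / 100
yield = 109711 * 15.0 / 100 = 16456.65

16456.65 bbl/day


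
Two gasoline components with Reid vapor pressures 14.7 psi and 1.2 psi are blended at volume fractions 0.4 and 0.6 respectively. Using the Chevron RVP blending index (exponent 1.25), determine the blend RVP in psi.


Chevron index: RVP_blend = (sum xi*RVPi^1.25)^(1/1.25)
RVP^1.25 terms: 0.4 * 14.7^1.25 + 0.6 * 1.2^1.25 = 12.2671
RVP_blend = 12.2671^(1/1.25) = 7.430

7.430 psi


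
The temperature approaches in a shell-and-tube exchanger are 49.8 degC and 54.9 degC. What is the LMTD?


LMTD = (dT1 - dT2) / ln(dT1/dT2)
= (49.8 - 54.9) / ln(49.8 / 54.9) = -5.1 / -0.0974984 = 52.31

52.31 degC


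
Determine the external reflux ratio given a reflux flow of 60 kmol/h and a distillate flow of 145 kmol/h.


Reflux ratio definition: R = L / D (liquid returned / distillate withdrawn)
L = 60 kmol/h, D = 145 kmol/h
R = 60 / 145 = 0.4138

0.4138


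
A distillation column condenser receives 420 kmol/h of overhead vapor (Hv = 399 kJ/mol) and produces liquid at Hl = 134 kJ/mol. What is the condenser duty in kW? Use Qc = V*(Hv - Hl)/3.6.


Qc = 420 * (399 - 134) / 3.6 = 420 * 265 / 3.6 = 30920

30920 kW


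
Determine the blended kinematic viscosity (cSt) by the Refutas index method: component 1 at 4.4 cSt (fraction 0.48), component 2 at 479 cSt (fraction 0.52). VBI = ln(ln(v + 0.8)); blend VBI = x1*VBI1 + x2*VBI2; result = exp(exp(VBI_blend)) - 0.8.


Refutas method: VBN_i = 14.534*ln(ln(visc_i + 0.8)) + 10.975, blended linearly by mass fraction; since VBN is linear in VBI_i = ln(ln(visc_i + 0.8)) and the fractions sum to 1, blend VBI directly: visc = exp(exp(VBI_blend)) - 0.8
VBI_1 = ln(ln(4.4 + 0.8)) = 0.499962
VBI_2 = ln(ln(479 + 0.8)) = 1.82024
VBI_blend = 0.48 * 0.499962 + 0.52 * 1.82024 = 1.18651
visc_blend = exp(exp(1.18651)) - 0.8 = 25.66

25.66 cSt


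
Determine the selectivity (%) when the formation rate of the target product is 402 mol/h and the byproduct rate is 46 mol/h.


Selectivity = desired / (desired + undesired) * 100
Total products = 402 + 46 = 448 mol/h
S = 402 / 448 * 100
= 0.8973 * 100
= 89.73 %

89.73 %


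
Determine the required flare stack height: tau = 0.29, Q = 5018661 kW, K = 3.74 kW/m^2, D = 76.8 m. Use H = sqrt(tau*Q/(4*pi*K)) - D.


tau*Q/(4*pi*K) = 0.29 * 5018661 / (4 * pi * 3.74) = 30967.4
sqrt(30967.4) = 175.976
H = 175.976 - 76.8 = 99.18

99.18 m


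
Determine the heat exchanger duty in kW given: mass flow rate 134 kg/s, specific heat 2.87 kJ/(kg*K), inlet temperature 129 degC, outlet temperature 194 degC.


Q = m_dot * cp * delta_T
delta_T = 194 - 129 = 65 K
Q = 134 * 2.87 * 65
= 384.58 * 65
= 24997.7 kW

24997.7 kW


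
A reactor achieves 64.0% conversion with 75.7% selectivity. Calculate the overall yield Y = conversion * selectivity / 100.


Overall yield = conversion (%) * selectivity (%) / 100
Conversion = 64.0%, Selectivity = 75.7%
Y = 64.0 * 75.7 / 100
= 48.448 %

48.448 %


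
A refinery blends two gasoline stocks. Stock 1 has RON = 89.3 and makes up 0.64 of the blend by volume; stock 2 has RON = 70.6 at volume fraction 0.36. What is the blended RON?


Linear blending: RON_blend = sum(vi * RONi)
Contribution 1: 0.64 * 89.3 = 57.152
Contribution 2: 0.36 * 70.6 = 25.416
RON_blend = 57.152 + 25.416 = 82.568

82.568


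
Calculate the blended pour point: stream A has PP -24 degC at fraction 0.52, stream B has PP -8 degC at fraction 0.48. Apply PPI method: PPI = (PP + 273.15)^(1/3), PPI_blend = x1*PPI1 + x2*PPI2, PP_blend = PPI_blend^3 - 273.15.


PPI_1 = (-24 + 273.15)^(1/3) = 6.292458
PPI_2 = (-8 + 273.15)^(1/3) = 6.42437
PPI_blend = 0.52 * 6.292458 + 0.48 * 6.42437 = 6.355776
PP_blend = 6.355776^3 - 273.15 = 256.7472 - 273.15 = -16.4

-16.4 degC


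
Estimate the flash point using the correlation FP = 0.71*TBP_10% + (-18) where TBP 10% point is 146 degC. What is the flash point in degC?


FP = 0.71 * 146 + (-18) = 85.66

85.66 degC


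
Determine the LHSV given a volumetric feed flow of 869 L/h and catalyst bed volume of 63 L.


LHSV = volumetric feed rate / catalyst volume
= 869 L/h / 63 L
= 13.79 h^-1

13.79 h^-1


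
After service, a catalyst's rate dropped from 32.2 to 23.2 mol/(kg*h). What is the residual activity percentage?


Activity (%) = (rate_used / rate_fresh) * 100
rate_used = 23.2, rate_fresh = 32.2
= (23.2 / 32.2) * 100
= 0.7205 * 100 = 72.05

72.05 %


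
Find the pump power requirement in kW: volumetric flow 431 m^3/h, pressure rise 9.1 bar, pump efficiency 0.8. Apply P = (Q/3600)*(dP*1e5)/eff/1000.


Q = 431 / 3600 = 0.119722 m^3/s
P = 0.119722 * (9.1 * 1e5) / 0.8 / 1000 = 136.2

136.2 kW


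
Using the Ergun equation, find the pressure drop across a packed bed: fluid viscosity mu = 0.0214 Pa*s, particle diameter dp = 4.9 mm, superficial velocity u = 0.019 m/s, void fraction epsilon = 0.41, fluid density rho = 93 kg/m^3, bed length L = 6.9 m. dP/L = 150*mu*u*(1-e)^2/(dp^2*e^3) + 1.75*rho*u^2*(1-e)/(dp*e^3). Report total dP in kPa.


dp = 4.9 mm = 0.0049 m
Viscous term = 150*0.0214*0.019*(1-0.41)^2 / (0.0049^2*0.41^3) = 12829.8
Inertial term = 1.75*93*0.019^2*(1-0.41) / (0.0049*0.41^3) = 102.644
dP/L = 12829.8 + 102.644 = 12932.4 Pa/m
dP = 12932.4 * 6.9 / 1000 = 89.23 kPa

89.23 kPa


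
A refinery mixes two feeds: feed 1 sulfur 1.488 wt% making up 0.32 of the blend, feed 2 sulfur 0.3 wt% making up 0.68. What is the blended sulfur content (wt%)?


Linear sulfur blending: S_blend = x1*S1 + x2*S2
Contribution 1: 0.32 * 1.488 = 0.47616 wt%
Contribution 2: 0.68 * 0.3 = 0.204 wt%
S_blend = 0.47616 + 0.204 = 0.68016

0.68016 wt%


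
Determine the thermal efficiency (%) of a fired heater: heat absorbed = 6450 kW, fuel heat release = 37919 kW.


Furnace efficiency = Q_absorbed / Q_fuel * 100
= 6450 / 37919 * 100 = 17.01

17.01 %


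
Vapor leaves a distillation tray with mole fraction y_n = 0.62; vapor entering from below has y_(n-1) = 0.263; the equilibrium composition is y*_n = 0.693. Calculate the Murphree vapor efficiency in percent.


Murphree vapor efficiency: EMV = (y_n - y_(n-1)) / (y*_n - y_(n-1)) * 100
EMV = (0.62 - 0.263) / (0.693 - 0.263) * 100 = 0.357 / 0.43 * 100 = 83.02

83.02 %


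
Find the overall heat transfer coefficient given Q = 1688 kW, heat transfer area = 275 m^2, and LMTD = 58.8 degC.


From Q = U*A*LMTD, U = Q / (A * LMTD)
U = 1688 / (275 * 58.8) = 1688 / 16170 = 0.1044

0.1044 kW/(m^2*K)


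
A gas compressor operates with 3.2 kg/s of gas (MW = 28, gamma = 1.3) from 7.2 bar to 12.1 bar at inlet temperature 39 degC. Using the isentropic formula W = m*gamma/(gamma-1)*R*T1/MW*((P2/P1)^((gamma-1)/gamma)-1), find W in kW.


Isentropic work: W = m*(gamma/(gamma-1))*(R*T1/MW)*((P2/P1)^((gamma-1)/gamma) - 1)
T1 = 39 + 273.15 = 312.15 K
Pressure ratio = 12.1 / 7.2 = 1.68056
Exponent = (1.3 - 1)/1.3 = 0.230769
(P2/P1)^exp - 1 = 1.68056^0.230769 - 1 = 0.12727
W = 3.2 * 1.3 / 0.3 * 8.314 * 312.15 / 28 * 0.12727 = 163.6

163.6 kW


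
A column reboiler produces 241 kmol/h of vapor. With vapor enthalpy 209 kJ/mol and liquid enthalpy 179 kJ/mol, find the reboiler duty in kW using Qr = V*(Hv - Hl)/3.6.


Qr = 241 * (209 - 179) / 3.6 = 241 * 30 / 3.6 = 2008

2008 kW


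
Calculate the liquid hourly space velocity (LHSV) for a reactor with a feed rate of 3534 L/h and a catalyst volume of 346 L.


LHSV = volumetric feed rate / catalyst volume
= 3534 L/h / 346 L
= 10.21 h^-1

10.21 h^-1


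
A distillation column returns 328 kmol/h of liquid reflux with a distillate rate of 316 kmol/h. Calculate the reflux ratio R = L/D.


Reflux ratio definition: R = L / D (liquid returned / distillate withdrawn)
L = 328 kmol/h, D = 316 kmol/h
R = 328 / 316 = 1.038

1.038


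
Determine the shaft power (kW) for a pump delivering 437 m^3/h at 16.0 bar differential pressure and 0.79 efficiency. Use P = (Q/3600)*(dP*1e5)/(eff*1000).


Q = 437 / 3600 = 0.121389 m^3/s
P = 0.121389 * (16.0 * 1e5) / 0.79 / 1000 = 245.9

245.9 kW


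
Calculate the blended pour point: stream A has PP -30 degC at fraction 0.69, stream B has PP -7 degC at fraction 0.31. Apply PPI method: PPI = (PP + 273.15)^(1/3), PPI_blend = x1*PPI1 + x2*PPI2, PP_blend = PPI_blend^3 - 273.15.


PPI_1 = (-30 + 273.15)^(1/3) = 6.241535
PPI_2 = (-7 + 273.15)^(1/3) = 6.432436
PPI_blend = 0.69 * 6.241535 + 0.31 * 6.432436 = 6.300714
PP_blend = 6.300714^3 - 273.15 = 250.132 - 273.15 = -23.02

-23.02 degC


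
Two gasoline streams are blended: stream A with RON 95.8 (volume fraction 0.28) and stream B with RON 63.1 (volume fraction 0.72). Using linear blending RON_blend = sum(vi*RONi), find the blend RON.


Linear blending: RON_blend = sum(vi * RONi)
Contribution 1: 0.28 * 95.8 = 26.824
Contribution 2: 0.72 * 63.1 = 45.432
RON_blend = 26.824 + 45.432 = 72.256

72.256


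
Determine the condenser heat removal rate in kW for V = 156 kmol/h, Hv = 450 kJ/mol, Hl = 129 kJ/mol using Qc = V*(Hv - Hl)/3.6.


Qc = 156 * (450 - 129) / 3.6 = 156 * 321 / 3.6 = 13910

13910 kW


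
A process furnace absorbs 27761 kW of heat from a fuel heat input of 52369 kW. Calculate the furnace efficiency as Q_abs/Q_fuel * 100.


Furnace efficiency = Q_absorbed / Q_fuel * 100
= 27761 / 52369 * 100 = 53.01

53.01 %


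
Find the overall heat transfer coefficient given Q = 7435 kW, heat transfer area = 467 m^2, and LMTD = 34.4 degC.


From Q = U*A*LMTD, U = Q / (A * LMTD)
U = 7435 / (467 * 34.4) = 7435 / 16064.8 = 0.4628

0.4628 kW/(m^2*K)


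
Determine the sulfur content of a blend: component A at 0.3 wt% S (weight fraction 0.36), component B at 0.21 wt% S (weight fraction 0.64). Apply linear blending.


Linear sulfur blending: S_blend = x1*S1 + x2*S2
Contribution 1: 0.36 * 0.3 = 0.108 wt%
Contribution 2: 0.64 * 0.21 = 0.1344 wt%
S_blend = 0.108 + 0.1344 = 0.2424

0.2424 wt%


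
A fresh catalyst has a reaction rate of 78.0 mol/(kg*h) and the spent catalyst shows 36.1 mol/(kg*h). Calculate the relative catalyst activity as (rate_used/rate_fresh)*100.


Activity (%) = (rate_used / rate_fresh) * 100
rate_used = 36.1, rate_fresh = 78.0
= (36.1 / 78.0) * 100
= 0.4628 * 100 = 46.28

46.28 %


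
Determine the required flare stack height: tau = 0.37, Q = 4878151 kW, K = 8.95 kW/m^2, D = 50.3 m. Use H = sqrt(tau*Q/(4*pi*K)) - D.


tau*Q/(4*pi*K) = 0.37 * 4878151 / (4 * pi * 8.95) = 16048.1
sqrt(16048.1) = 126.681
H = 126.681 - 50.3 = 76.38

76.38 m


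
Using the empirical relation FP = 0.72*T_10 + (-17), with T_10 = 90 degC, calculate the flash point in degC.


FP = 0.72 * 90 + (-17) = 47.8

47.8 degC


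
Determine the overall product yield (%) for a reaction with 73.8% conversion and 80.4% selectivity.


Overall yield = conversion (%) * selectivity (%) / 100
Conversion = 73.8%, Selectivity = 80.4%
Y = 73.8 * 80.4 / 100
= 59.3352 %

59.3352 %


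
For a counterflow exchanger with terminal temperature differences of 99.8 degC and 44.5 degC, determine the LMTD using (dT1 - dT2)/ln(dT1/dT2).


LMTD = (dT1 - dT2) / ln(dT1/dT2)
= (99.8 - 44.5) / ln(99.8 / 44.5) = 55.3 / 0.807679 = 68.47

68.47 degC


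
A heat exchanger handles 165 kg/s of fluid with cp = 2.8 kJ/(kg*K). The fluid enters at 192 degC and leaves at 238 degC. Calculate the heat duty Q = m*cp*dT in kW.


Q = m_dot * cp * delta_T
delta_T = 238 - 192 = 46 K
Q = 165 * 2.8 * 46
= 462 * 46
= 21252 kW

21252 kW


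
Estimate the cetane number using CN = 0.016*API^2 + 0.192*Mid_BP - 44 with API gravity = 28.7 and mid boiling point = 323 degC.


CN = 0.016 * 28.7^2 + 0.192 * 323 - 44
CN = 13.17904 + 62.016 - 44 = 31.19504

31.19504


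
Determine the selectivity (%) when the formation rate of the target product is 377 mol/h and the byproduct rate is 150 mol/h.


Selectivity = desired / (desired + undesired) * 100
Total products = 377 + 150 = 527 mol/h
S = 377 / 527 * 100
= 0.7154 * 100
= 71.54 %

71.54 %


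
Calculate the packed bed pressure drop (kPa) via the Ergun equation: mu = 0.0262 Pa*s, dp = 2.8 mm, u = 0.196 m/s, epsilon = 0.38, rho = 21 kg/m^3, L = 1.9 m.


dp = 2.8 mm = 0.0028 m
Viscous term = 150*0.0262*0.196*(1-0.38)^2 / (0.0028^2*0.38^3) = 688280
Inertial term = 1.75*21*0.196^2*(1-0.38) / (0.0028*0.38^3) = 5697.08
dP/L = 688280 + 5697.08 = 693977 Pa/m
dP = 693977 * 1.9 / 1000 = 1319 kPa

1319 kPa


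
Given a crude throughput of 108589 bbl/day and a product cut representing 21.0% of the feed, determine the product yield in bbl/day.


Crude throughput = 108589 bbl/day
Fraction yield = 21.0%
yield = throughput * fraction / 100
yield = 108589 * 21.0 / 100 = 22803.69

22803.69 bbl/day


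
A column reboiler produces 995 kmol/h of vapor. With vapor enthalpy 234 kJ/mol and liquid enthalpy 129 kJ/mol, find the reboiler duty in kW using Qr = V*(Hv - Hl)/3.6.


Qr = 995 * (234 - 129) / 3.6 = 995 * 105 / 3.6 = 29020

29020 kW


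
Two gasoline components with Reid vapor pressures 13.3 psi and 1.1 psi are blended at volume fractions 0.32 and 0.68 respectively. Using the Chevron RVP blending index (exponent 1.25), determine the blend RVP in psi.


Chevron index: RVP_blend = (sum xi*RVPi^1.25)^(1/1.25)
RVP^1.25 terms: 0.32 * 13.3^1.25 + 0.68 * 1.1^1.25 = 8.89368
RVP_blend = 8.89368^(1/1.25) = 5.745

5.745 psi


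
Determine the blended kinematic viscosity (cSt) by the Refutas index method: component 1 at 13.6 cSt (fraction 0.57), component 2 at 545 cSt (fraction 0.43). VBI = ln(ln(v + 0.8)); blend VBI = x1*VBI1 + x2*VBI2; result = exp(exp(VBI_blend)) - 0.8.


Refutas method: VBN_i = 14.534*ln(ln(visc_i + 0.8)) + 10.975, blended linearly by mass fraction; since VBN is linear in VBI_i = ln(ln(visc_i + 0.8)) and the fractions sum to 1, blend VBI directly: visc = exp(exp(VBI_blend)) - 0.8
VBI_1 = ln(ln(13.6 + 0.8)) = 0.98104
VBI_2 = ln(ln(545 + 0.8)) = 1.84091
VBI_blend = 0.57 * 0.98104 + 0.43 * 1.84091 = 1.35078
visc_blend = exp(exp(1.35078)) - 0.8 = 46.69

46.69 cSt


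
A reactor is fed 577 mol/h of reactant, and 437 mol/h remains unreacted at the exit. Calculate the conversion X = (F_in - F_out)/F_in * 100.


X = (F_in - F_out) / F_in * 100
Moles reacted = 577 - 437 = 140
X = 140 / 577 * 100
= 0.2426 * 100
= 24.26 %

24.26 %


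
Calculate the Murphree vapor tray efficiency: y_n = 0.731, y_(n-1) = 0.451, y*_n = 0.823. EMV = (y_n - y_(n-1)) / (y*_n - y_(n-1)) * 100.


Murphree vapor efficiency: EMV = (y_n - y_(n-1)) / (y*_n - y_(n-1)) * 100
EMV = (0.731 - 0.451) / (0.823 - 0.451) * 100 = 0.28 / 0.372 * 100 = 75.27

75.27 %


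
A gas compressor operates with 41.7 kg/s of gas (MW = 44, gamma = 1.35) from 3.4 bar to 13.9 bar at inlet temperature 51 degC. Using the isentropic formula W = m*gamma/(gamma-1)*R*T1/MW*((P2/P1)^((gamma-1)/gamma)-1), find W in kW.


Isentropic work: W = m*(gamma/(gamma-1))*(R*T1/MW)*((P2/P1)^((gamma-1)/gamma) - 1)
T1 = 51 + 273.15 = 324.15 K
Pressure ratio = 13.9 / 3.4 = 4.08824
Exponent = (1.35 - 1)/1.35 = 0.259259
(P2/P1)^exp - 1 = 4.08824^0.259259 - 1 = 0.44061
W = 41.7 * 1.35 / 0.35 * 8.314 * 324.15 / 44 * 0.44061 = 4341

4341 kW


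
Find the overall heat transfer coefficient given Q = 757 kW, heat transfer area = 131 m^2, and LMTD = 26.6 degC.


From Q = U*A*LMTD, U = Q / (A * LMTD)
U = 757 / (131 * 26.6) = 757 / 3484.6 = 0.2172

0.2172 kW/(m^2*K)


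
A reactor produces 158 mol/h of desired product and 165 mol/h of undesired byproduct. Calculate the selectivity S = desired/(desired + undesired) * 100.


Selectivity = desired / (desired + undesired) * 100
Total products = 158 + 165 = 323 mol/h
S = 158 / 323 * 100
= 0.4892 * 100
= 48.92 %

48.92 %


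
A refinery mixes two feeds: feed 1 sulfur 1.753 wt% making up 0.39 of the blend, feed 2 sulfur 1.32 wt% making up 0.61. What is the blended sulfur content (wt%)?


Linear sulfur blending: S_blend = x1*S1 + x2*S2
Contribution 1: 0.39 * 1.753 = 0.68367 wt%
Contribution 2: 0.61 * 1.32 = 0.8052 wt%
S_blend = 0.68367 + 0.8052 = 1.48887

1.48887 wt%


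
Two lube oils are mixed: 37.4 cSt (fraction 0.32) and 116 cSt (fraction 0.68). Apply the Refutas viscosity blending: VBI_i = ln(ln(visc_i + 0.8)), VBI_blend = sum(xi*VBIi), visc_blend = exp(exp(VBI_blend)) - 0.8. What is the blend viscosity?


Refutas method: VBN_i = 14.534*ln(ln(visc_i + 0.8)) + 10.975, blended linearly by mass fraction; since VBN is linear in VBI_i = ln(ln(visc_i + 0.8)) and the fractions sum to 1, blend VBI directly: visc = exp(exp(VBI_blend)) - 0.8
VBI_1 = ln(ln(37.4 + 0.8)) = 1.29276
VBI_2 = ln(ln(116 + 0.8)) = 1.56034
VBI_blend = 0.32 * 1.29276 + 0.68 * 1.56034 = 1.47471
visc_blend = exp(exp(1.47471)) - 0.8 = 78.23

78.23 cSt


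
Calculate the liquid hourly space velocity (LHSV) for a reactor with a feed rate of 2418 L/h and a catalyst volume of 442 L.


LHSV = volumetric feed rate / catalyst volume
= 2418 L/h / 442 L
= 5.471 h^-1

5.471 h^-1


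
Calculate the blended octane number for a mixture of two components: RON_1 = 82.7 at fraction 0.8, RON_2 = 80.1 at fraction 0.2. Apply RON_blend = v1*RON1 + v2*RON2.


Linear blending: RON_blend = sum(vi * RONi)
Contribution 1: 0.8 * 82.7 = 66.16
Contribution 2: 0.2 * 80.1 = 16.02
RON_blend = 66.16 + 16.02 = 82.18

82.18


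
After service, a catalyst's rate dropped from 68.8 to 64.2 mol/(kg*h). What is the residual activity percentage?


Activity (%) = (rate_used / rate_fresh) * 100
rate_used = 64.2, rate_fresh = 68.8
= (64.2 / 68.8) * 100
= 0.9331 * 100 = 93.31

93.31 %


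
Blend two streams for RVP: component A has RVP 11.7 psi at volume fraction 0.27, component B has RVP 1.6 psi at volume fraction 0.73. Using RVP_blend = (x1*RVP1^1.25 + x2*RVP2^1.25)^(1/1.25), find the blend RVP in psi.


Chevron index: RVP_blend = (sum xi*RVPi^1.25)^(1/1.25)
RVP^1.25 terms: 0.27 * 11.7^1.25 + 0.73 * 1.6^1.25 = 7.15609
RVP_blend = 7.15609^(1/1.25) = 4.828

4.828 psi


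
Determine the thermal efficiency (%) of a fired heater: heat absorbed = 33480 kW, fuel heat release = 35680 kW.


Furnace efficiency = Q_absorbed / Q_fuel * 100
= 33480 / 35680 * 100 = 93.83

93.83 %


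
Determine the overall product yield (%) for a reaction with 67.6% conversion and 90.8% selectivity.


Overall yield = conversion (%) * selectivity (%) / 100
Conversion = 67.6%, Selectivity = 90.8%
Y = 67.6 * 90.8 / 100
= 61.3808 %

61.3808 %


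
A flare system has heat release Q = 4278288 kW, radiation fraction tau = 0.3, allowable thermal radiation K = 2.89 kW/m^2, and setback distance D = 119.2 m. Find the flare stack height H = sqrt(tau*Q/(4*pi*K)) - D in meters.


tau*Q/(4*pi*K) = 0.3 * 4278288 / (4 * pi * 2.89) = 35341.4
sqrt(35341.4) = 187.993
H = 187.993 - 119.2 = 68.79

68.79 m


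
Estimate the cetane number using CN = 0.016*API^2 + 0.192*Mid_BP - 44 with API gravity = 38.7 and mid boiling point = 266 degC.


CN = 0.016 * 38.7^2 + 0.192 * 266 - 44
CN = 23.96304 + 51.072 - 44 = 31.03504

31.03504


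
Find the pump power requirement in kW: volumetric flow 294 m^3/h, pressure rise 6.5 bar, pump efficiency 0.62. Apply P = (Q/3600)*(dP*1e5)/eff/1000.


Q = 294 / 3600 = 0.0816667 m^3/s
P = 0.0816667 * (6.5 * 1e5) / 0.62 / 1000 = 85.62

85.62 kW


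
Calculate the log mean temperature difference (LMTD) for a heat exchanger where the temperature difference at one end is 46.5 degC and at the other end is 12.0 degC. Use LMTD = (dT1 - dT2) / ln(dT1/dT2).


LMTD = (dT1 - dT2) / ln(dT1/dT2)
= (46.5 - 12.0) / ln(46.5 / 12.0) = 34.5 / 1.35455 = 25.47

25.47 degC


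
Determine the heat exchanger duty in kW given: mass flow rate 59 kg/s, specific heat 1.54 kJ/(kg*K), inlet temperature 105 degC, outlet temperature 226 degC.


Q = m_dot * cp * delta_T
delta_T = 226 - 105 = 121 K
Q = 59 * 1.54 * 121
= 90.86 * 121
= 10994.06 kW

10994.06 kW


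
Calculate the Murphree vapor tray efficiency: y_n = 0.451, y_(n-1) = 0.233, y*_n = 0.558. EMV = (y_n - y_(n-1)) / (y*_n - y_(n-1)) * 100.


Murphree vapor efficiency: EMV = (y_n - y_(n-1)) / (y*_n - y_(n-1)) * 100
EMV = (0.451 - 0.233) / (0.558 - 0.233) * 100 = 0.218 / 0.325 * 100 = 67.08

67.08 %


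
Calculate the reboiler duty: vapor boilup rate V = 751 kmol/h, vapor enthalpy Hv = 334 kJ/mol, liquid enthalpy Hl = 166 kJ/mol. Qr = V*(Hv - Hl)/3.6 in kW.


Qr = 751 * (334 - 166) / 3.6 = 751 * 168 / 3.6 = 35050

35050 kW


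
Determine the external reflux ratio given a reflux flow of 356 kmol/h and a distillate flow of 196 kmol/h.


Reflux ratio definition: R = L / D (liquid returned / distillate withdrawn)
L = 356 kmol/h, D = 196 kmol/h
R = 356 / 196 = 1.816

1.816


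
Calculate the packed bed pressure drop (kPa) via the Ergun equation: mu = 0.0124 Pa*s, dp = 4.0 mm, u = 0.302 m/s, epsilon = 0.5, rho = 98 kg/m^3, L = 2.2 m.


dp = 4.0 mm = 0.004 m
Viscous term = 150*0.0124*0.302*(1-0.5)^2 / (0.004^2*0.5^3) = 70215
Inertial term = 1.75*98*0.302^2*(1-0.5) / (0.004*0.5^3) = 15641.5
dP/L = 70215 + 15641.5 = 85856.5 Pa/m
dP = 85856.5 * 2.2 / 1000 = 188.9 kPa

188.9 kPa


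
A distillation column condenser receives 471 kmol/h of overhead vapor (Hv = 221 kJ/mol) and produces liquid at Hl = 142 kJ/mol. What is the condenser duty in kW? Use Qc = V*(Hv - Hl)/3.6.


Qc = 471 * (221 - 142) / 3.6 = 471 * 79 / 3.6 = 10340

10340 kW


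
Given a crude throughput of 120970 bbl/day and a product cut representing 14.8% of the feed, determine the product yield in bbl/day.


Crude throughput = 120970 bbl/day
Fraction yield = 14.8%
yield = throughput * fraction / 100
yield = 120970 * 14.8 / 100 = 17903.56

17903.56 bbl/day


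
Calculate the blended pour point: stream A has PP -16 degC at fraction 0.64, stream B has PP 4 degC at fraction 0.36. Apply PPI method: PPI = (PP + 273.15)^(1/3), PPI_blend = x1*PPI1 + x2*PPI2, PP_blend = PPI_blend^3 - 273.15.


PPI_1 = (-16 + 273.15)^(1/3) = 6.359098
PPI_2 = (4 + 273.15)^(1/3) = 6.51986
PPI_blend = 0.64 * 6.359098 + 0.36 * 6.51986 = 6.416972
PP_blend = 6.416972^3 - 273.15 = 264.2351 - 273.15 = -8.91

-8.91 degC


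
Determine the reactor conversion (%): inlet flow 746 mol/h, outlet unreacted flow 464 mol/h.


X = (F_in - F_out) / F_in * 100
Moles reacted = 746 - 464 = 282
X = 282 / 746 * 100
= 0.3780 * 100
= 37.80 %

37.80 %


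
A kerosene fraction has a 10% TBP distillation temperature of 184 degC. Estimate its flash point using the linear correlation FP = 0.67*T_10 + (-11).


FP = 0.67 * 184 + (-11) = 112.28

112.28 degC


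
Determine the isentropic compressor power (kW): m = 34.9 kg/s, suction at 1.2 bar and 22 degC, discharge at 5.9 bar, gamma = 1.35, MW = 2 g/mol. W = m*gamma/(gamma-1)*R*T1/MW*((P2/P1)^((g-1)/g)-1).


Isentropic work: W = m*(gamma/(gamma-1))*(R*T1/MW)*((P2/P1)^((gamma-1)/gamma) - 1)
T1 = 22 + 273.15 = 295.15 K
Pressure ratio = 5.9 / 1.2 = 4.91667
Exponent = (1.35 - 1)/1.35 = 0.259259
(P2/P1)^exp - 1 = 4.91667^0.259259 - 1 = 0.5112
W = 34.9 * 1.35 / 0.35 * 8.314 * 295.15 / 2 * 0.5112 = 84430

84430 kW


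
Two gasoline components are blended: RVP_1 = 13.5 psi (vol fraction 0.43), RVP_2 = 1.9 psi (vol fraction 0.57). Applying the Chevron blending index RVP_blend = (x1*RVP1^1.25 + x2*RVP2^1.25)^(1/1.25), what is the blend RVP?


Chevron index: RVP_blend = (sum xi*RVPi^1.25)^(1/1.25)
RVP^1.25 terms: 0.43 * 13.5^1.25 + 0.57 * 1.9^1.25 = 12.3987
RVP_blend = 12.3987^(1/1.25) = 7.494

7.494 psi


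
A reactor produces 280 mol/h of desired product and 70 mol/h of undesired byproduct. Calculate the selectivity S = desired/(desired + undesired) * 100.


Selectivity = desired / (desired + undesired) * 100
Total products = 280 + 70 = 350 mol/h
S = 280 / 350 * 100
= 0.8000 * 100
= 80.00 %

80.00 %


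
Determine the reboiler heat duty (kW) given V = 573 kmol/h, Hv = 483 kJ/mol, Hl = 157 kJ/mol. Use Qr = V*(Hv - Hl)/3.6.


Qr = 573 * (483 - 157) / 3.6 = 573 * 326 / 3.6 = 51890

51890 kW


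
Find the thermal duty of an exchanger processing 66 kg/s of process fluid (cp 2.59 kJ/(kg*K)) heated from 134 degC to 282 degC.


Q = m_dot * cp * delta_T
delta_T = 282 - 134 = 148 K
Q = 66 * 2.59 * 148
= 170.94 * 148
= 25299.12 kW

25299.12 kW


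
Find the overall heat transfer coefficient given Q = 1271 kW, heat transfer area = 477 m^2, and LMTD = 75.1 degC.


From Q = U*A*LMTD, U = Q / (A * LMTD)
U = 1271 / (477 * 75.1) = 1271 / 35822.7 = 0.03548

0.03548 kW/(m^2*K)


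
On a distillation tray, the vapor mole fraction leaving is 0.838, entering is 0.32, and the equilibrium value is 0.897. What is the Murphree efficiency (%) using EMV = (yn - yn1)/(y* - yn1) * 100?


Murphree vapor efficiency: EMV = (y_n - y_(n-1)) / (y*_n - y_(n-1)) * 100
EMV = (0.838 - 0.32) / (0.897 - 0.32) * 100 = 0.518 / 0.577 * 100 = 89.77

89.77 %


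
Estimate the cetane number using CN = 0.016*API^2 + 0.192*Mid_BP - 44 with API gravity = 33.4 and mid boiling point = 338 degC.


CN = 0.016 * 33.4^2 + 0.192 * 338 - 44
CN = 17.84896 + 64.896 - 44 = 38.74496

38.74496


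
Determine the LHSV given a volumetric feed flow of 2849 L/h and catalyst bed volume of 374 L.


LHSV = volumetric feed rate / catalyst volume
= 2849 L/h / 374 L
= 7.618 h^-1

7.618 h^-1


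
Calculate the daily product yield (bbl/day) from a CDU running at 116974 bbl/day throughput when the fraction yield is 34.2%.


Crude throughput = 116974 bbl/day
Fraction yield = 34.2%
yield = throughput * fraction / 100
yield = 116974 * 34.2 / 100 = 40005.108

40005.108 bbl/day


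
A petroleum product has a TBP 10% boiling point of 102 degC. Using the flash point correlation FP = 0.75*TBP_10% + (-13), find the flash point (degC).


FP = 0.75 * 102 + (-13) = 63.5

63.5 degC


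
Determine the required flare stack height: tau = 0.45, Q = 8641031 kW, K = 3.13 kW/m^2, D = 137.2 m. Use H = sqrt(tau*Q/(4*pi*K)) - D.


tau*Q/(4*pi*K) = 0.45 * 8641031 / (4 * pi * 3.13) = 98860.7
sqrt(98860.7) = 314.421
H = 314.421 - 137.2 = 177.2

177.2 m


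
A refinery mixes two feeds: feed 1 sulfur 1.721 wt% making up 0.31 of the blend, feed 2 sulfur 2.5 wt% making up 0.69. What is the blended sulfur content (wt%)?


Linear sulfur blending: S_blend = x1*S1 + x2*S2
Contribution 1: 0.31 * 1.721 = 0.53351 wt%
Contribution 2: 0.69 * 2.5 = 1.725 wt%
S_blend = 0.53351 + 1.725 = 2.25851

2.25851 wt%


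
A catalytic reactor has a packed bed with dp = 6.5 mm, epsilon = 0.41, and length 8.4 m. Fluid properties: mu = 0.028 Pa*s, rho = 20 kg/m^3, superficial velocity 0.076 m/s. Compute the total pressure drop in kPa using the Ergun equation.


dp = 6.5 mm = 0.0065 m
Viscous term = 150*0.028*0.076*(1-0.41)^2 / (0.0065^2*0.41^3) = 38158.3
Inertial term = 1.75*20*0.076^2*(1-0.41) / (0.0065*0.41^3) = 266.246
dP/L = 38158.3 + 266.246 = 38424.5 Pa/m
dP = 38424.5 * 8.4 / 1000 = 322.8 kPa

322.8 kPa


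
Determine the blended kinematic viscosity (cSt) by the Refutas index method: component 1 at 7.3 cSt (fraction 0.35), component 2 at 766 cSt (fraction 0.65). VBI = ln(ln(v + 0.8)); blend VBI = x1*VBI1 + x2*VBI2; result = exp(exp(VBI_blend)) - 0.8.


Refutas method: VBN_i = 14.534*ln(ln(visc_i + 0.8)) + 10.975, blended linearly by mass fraction; since VBN is linear in VBI_i = ln(ln(visc_i + 0.8)) and the fractions sum to 1, blend VBI directly: visc = exp(exp(VBI_blend)) - 0.8
VBI_1 = ln(ln(7.3 + 0.8)) = 0.738056
VBI_2 = ln(ln(766 + 0.8)) = 1.89345
VBI_blend = 0.35 * 0.738056 + 0.65 * 1.89345 = 1.48906
visc_blend = exp(exp(1.48906)) - 0.8 = 83.38

83.38 cSt


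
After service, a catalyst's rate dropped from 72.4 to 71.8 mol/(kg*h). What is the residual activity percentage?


Activity (%) = (rate_used / rate_fresh) * 100
rate_used = 71.8, rate_fresh = 72.4
= (71.8 / 72.4) * 100
= 0.9917 * 100 = 99.17

99.17 %


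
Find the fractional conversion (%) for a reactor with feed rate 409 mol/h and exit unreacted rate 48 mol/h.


X = (F_in - F_out) / F_in * 100
Moles reacted = 409 - 48 = 361
X = 361 / 409 * 100
= 0.8826 * 100
= 88.26 %

88.26 %


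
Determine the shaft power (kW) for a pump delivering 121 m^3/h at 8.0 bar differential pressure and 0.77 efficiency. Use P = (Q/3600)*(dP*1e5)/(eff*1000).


Q = 121 / 3600 = 0.0336111 m^3/s
P = 0.0336111 * (8.0 * 1e5) / 0.77 / 1000 = 34.92

34.92 kW


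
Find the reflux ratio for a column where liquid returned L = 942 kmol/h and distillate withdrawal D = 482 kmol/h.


Reflux ratio definition: R = L / D (liquid returned / distillate withdrawn)
L = 942 kmol/h, D = 482 kmol/h
R = 942 / 482 = 1.954

1.954


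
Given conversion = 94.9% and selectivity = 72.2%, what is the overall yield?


Overall yield = conversion (%) * selectivity (%) / 100
Conversion = 94.9%, Selectivity = 72.2%
Y = 94.9 * 72.2 / 100
= 68.5178 %

68.5178 %


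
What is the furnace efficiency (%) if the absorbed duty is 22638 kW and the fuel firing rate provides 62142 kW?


Furnace efficiency = Q_absorbed / Q_fuel * 100
= 22638 / 62142 * 100 = 36.43

36.43 %


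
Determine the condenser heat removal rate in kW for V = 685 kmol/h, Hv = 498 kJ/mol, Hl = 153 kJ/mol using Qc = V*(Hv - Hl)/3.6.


Qc = 685 * (498 - 153) / 3.6 = 685 * 345 / 3.6 = 65650

65650 kW


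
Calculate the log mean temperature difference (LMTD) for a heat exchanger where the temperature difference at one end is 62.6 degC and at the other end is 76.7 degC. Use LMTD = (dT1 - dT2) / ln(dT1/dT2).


LMTD = (dT1 - dT2) / ln(dT1/dT2)
= (62.6 - 76.7) / ln(62.6 / 76.7) = -14.1 / -0.203136 = 69.41

69.41 degC


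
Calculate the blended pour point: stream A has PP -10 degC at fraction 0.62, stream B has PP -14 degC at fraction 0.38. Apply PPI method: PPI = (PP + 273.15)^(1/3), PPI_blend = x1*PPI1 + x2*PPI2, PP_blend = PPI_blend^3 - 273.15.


PPI_1 = (-10 + 273.15)^(1/3) = 6.408176
PPI_2 = (-14 + 273.15)^(1/3) = 6.375541
PPI_blend = 0.62 * 6.408176 + 0.38 * 6.375541 = 6.395775
PP_blend = 6.395775^3 - 273.15 = 261.6252 - 273.15 = -11.52

-11.52 degC


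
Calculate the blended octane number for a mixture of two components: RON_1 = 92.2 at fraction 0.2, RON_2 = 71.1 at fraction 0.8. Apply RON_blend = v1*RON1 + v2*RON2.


Linear blending: RON_blend = sum(vi * RONi)
Contribution 1: 0.2 * 92.2 = 18.44
Contribution 2: 0.8 * 71.1 = 56.88
RON_blend = 18.44 + 56.88 = 75.32

75.32


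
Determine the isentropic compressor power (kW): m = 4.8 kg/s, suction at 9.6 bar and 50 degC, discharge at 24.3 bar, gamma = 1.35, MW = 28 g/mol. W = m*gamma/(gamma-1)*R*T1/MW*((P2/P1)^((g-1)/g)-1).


Isentropic work: W = m*(gamma/(gamma-1))*(R*T1/MW)*((P2/P1)^((gamma-1)/gamma) - 1)
T1 = 50 + 273.15 = 323.15 K
Pressure ratio = 24.3 / 9.6 = 2.53125
Exponent = (1.35 - 1)/1.35 = 0.259259
(P2/P1)^exp - 1 = 2.53125^0.259259 - 1 = 0.272238
W = 4.8 * 1.35 / 0.35 * 8.314 * 323.15 / 28 * 0.272238 = 483.6

483.6 kW


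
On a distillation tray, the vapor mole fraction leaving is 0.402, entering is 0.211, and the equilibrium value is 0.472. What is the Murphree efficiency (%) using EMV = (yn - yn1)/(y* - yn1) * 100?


Murphree vapor efficiency: EMV = (y_n - y_(n-1)) / (y*_n - y_(n-1)) * 100
EMV = (0.402 - 0.211) / (0.472 - 0.211) * 100 = 0.191 / 0.261 * 100 = 73.18

73.18 %


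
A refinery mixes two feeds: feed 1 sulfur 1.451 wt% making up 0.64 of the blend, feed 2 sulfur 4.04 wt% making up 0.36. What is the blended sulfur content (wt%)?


Linear sulfur blending: S_blend = x1*S1 + x2*S2
Contribution 1: 0.64 * 1.451 = 0.92864 wt%
Contribution 2: 0.36 * 4.04 = 1.4544 wt%
S_blend = 0.92864 + 1.4544 = 2.38304

2.38304 wt%


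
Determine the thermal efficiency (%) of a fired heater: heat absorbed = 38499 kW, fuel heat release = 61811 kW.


Furnace efficiency = Q_absorbed / Q_fuel * 100
= 38499 / 61811 * 100 = 62.29

62.29 %


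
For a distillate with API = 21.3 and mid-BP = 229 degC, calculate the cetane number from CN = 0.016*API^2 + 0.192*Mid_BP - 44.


CN = 0.016 * 21.3^2 + 0.192 * 229 - 44
CN = 7.25904 + 43.968 - 44 = 7.22704

7.22704


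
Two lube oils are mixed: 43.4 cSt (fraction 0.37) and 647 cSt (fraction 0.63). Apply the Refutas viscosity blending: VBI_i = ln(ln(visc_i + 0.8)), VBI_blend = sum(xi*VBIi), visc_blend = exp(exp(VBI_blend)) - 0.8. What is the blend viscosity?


Refutas method: VBN_i = 14.534*ln(ln(visc_i + 0.8)) + 10.975, blended linearly by mass fraction; since VBN is linear in VBI_i = ln(ln(visc_i + 0.8)) and the fractions sum to 1, blend VBI directly: visc = exp(exp(VBI_blend)) - 0.8
VBI_1 = ln(ln(43.4 + 0.8)) = 1.33203
VBI_2 = ln(ln(647 + 0.8)) = 1.86773
VBI_blend = 0.37 * 1.33203 + 0.63 * 1.86773 = 1.66952
visc_blend = exp(exp(1.66952)) - 0.8 = 201.5

201.5 cSt
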